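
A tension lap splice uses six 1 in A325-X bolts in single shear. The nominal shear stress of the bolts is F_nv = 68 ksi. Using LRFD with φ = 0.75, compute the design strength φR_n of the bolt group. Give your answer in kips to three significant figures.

240 kips

A_b = π × 1² / 4 = 0.7854 in².
R_n = F_nv · A_b · n · n_s = 68 × 0.7854 × 6 × 1 = 320.4 kips.
Design strength φR_n = 0.75 × 320.4 = 240 kips.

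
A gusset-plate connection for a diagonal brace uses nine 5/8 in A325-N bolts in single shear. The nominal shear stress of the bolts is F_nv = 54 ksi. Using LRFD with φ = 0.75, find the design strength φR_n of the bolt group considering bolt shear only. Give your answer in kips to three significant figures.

112 kips

A_b = π × 0.625² / 4 = 0.3068 in².
R_n = F_nv · A_b · n · n_s = 54 × 0.3068 × 9 × 1 = 149.1 kips.
Design strength φR_n = 0.75 × 149.1 = 112 kips.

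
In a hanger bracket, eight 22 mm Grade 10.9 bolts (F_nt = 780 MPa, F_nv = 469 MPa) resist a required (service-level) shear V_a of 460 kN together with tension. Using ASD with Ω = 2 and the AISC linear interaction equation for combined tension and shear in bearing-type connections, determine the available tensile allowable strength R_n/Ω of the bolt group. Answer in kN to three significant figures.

777 kN

A_b = π·22²/4 = 380.1 mm²; f_rv = 460 × 1000 / (8 × 380.1) = 151.3 MPa.
F'_nt = 1.3 F_nt − (Ω F_nt / F_nv) f_rv = 1.3·780 − (2·780/469)·151.3 = 510.9 MPa, capped at F_nt → F'_nt = 510.9 MPa.
R_n = F'_nt · A_b · n = 510.9 × 380.1 × 8 / 1000 = 1554 kN.
Allowable strength R_n/Ω = 1554 / 2 = 777 kN.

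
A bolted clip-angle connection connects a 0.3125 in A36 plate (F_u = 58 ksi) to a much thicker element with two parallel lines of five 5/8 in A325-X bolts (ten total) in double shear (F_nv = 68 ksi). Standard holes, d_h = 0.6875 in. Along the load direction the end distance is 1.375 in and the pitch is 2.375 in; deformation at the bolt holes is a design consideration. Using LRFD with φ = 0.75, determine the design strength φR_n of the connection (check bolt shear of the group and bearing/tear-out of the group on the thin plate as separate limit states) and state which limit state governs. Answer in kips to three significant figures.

Bolt shear: A_b = π·0.625²/4 = 0.3068 in²; R_n = 68 × 0.3068 × 10 × 2 = 417.2 kips → 0.75 × 417.2 = 313 kips.
Bearing (1.2 l_c t F_u ≤ 2.4 d t F_u): upper limit = 2.4·0.625·0.3125·58 = 27.19 kips.
  Edge l_c = 1.375 − 0.6875/2 = 1.031 → r_n = 22.43 kips; interior l_c = 2.375 − 0.6875 = 1.688 → r_n = 27.19 kips.
  R_n,bearing = 2·22.43 + 8·27.19 = 262.4 kips → 0.75 × 262.4 = 197 kips.
Bearing governs: 197 kips.

197 kips (bearing governs)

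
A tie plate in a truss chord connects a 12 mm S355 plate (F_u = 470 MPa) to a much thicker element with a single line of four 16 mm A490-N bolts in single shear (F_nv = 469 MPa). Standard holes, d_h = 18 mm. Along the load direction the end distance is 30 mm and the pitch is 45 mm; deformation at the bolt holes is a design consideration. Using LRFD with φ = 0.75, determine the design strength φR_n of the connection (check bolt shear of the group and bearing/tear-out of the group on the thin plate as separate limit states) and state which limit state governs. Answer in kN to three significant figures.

Bolt shear: A_b = π·16²/4 = 201.1 mm²; R_n = 469 × 201.1 × 4 × 1 / 1000 = 377.2 kN → 0.75 × 377.2 = 283 kN.
Bearing (1.2 l_c t F_u ≤ 2.4 d t F_u): upper limit = 2.4·16·12·470 / 1000 = 216.6 kN.
  Edge l_c = 30 − 18/2 = 21 → r_n = 142.1 kN; interior l_c = 45 − 18 = 27 → r_n = 182.7 kN.
  R_n,bearing = 1·142.1 + 3·182.7 = 690.3 kN → 0.75 × 690.3 = 518 kN.
Bolt shear governs: 283 kN.

283 kN (bolt shear governs)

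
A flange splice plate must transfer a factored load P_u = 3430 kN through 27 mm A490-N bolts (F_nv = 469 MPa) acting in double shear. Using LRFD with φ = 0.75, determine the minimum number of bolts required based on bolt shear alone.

9 bolts

A_b = π·27²/4 = 572.6 mm².
Per-bolt design strength φR_n = 0.75 × 469 × 572.6 × 2 / 1000 = 402.8 kN.
n ≥ 3430 / 402.8 = 8.516 → use 9 bolts.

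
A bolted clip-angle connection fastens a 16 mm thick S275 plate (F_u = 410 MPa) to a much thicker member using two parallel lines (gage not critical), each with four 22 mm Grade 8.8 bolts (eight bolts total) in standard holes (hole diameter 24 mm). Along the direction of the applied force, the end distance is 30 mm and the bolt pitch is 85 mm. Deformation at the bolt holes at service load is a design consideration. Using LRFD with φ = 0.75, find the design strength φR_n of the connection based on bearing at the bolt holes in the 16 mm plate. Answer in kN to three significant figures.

Per bolt r_n = 1.2 l_c t F_u ≤ 2.4 d t F_u; upper limit = 2.4 × 22 × 16 × 410 / 1000 = 346.4 kN.
Edge bolt: l_c = 30 − 24/2 = 18 mm → 1.2 × 18 × 16 × 410 / 1000 = 141.7 → r_n = 141.7 kN.
Interior bolts: l_c = 85 − 24 = 61 mm → 1.2 × 61 × 16 × 410 / 1000 = 480.2 → r_n = 346.4 kN.
R_n = 2 × 141.7 + 6 × 346.4 = 2362 kN.
Design strength φR_n = 0.75 × 2362 = 1770 kN.

1770 kN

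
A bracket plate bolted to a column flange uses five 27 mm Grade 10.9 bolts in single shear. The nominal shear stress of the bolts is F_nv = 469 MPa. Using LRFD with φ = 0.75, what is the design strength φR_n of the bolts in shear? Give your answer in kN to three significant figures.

A_b = π × 27² / 4 = 572.6 mm².
R_n = F_nv · A_b · n · n_s = 469 × 572.6 × 5 × 1 / 1000 = 1343 kN.
Design strength φR_n = 0.75 × 1343 = 1010 kN.

1010 kN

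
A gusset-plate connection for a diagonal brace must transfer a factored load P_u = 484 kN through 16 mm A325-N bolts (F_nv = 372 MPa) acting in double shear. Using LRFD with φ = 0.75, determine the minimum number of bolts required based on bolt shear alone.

5 bolts

A_b = π·16²/4 = 201.1 mm².
Per-bolt design strength φR_n = 0.75 × 372 × 201.1 × 2 / 1000 = 112.2 kN.
n ≥ 484 / 112.2 = 4.314 → use 5 bolts.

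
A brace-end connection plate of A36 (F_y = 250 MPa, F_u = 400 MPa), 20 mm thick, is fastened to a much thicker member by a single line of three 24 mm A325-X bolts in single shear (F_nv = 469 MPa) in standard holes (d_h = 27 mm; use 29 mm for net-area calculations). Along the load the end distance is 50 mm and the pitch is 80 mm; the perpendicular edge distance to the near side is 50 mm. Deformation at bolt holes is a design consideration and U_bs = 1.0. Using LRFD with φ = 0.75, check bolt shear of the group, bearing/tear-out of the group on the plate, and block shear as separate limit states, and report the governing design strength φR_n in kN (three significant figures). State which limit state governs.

477 kN (bolt shear governs)

Bolt shear: A_b = π·24²/4 = 452.4 mm²; R_n = 469 × 452.4 × 3 × 1 / 1000 = 636.5 kN → 0.75 × 636.5 = 477 kN.
Bearing: edge l_c = 36.5, r_n = 350.4 kN; interior l_c = 53, r_n = 460.8 kN; R_n = 350.4 + 2·460.8 = 1272 kN → 954 kN.
Block shear: A_gv = 4200, A_nv = 2750, A_nt = 710 mm²; R_n = min(0.6F_uA_nv, 0.6F_yA_gv) + U_bs·F_u·A_nt = 914 kN → 686 kN.
Bolt shear governs: 477 kN.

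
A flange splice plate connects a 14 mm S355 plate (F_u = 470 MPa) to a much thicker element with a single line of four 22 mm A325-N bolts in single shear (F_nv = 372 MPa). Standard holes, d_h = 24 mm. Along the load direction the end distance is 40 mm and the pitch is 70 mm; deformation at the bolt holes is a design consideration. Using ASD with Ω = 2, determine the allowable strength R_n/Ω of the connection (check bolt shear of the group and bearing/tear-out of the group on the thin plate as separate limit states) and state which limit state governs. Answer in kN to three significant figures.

Bolt shear: A_b = π·22²/4 = 380.1 mm²; R_n = 372 × 380.1 × 4 × 1 / 1000 = 565.6 kN → 565.6 / 2 = 283 kN.
Bearing (1.2 l_c t F_u ≤ 2.4 d t F_u): upper limit = 2.4·22·14·470 / 1000 = 347.4 kN.
  Edge l_c = 40 − 24/2 = 28 → r_n = 221.1 kN; interior l_c = 70 − 24 = 46 → r_n = 347.4 kN.
  R_n,bearing = 1·221.1 + 3·347.4 = 1263 kN → 1263 / 2 = 632 kN.
Bolt shear governs: 283 kN.

283 kN (bolt shear governs)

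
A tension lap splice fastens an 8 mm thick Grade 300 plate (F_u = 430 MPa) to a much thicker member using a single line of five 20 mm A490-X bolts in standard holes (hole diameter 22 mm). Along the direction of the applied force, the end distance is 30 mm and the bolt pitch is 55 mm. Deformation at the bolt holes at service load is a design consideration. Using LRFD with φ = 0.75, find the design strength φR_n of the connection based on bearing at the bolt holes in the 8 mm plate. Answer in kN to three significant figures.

Per bolt r_n = 1.2 l_c t F_u ≤ 2.4 d t F_u; upper limit = 2.4 × 20 × 8 × 430 / 1000 = 165.1 kN.
Edge bolt: l_c = 30 − 22/2 = 19 mm → 1.2 × 19 × 8 × 430 / 1000 = 78.43 → r_n = 78.43 kN.
Interior bolts: l_c = 55 − 22 = 33 mm → 1.2 × 33 × 8 × 430 / 1000 = 136.2 → r_n = 136.2 kN.
R_n = 1 × 78.43 + 4 × 136.2 = 623.3 kN.
Design strength φR_n = 0.75 × 623.3 = 467 kN.

467 kN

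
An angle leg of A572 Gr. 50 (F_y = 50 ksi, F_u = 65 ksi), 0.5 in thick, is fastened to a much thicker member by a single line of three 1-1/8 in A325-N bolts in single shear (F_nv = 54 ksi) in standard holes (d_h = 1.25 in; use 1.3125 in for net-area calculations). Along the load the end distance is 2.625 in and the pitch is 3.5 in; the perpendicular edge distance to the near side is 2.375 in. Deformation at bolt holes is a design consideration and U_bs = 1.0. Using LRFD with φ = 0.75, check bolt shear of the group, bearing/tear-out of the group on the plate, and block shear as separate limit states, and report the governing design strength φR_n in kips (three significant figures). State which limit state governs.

Bolt shear: A_b = π·1.125²/4 = 0.994 in²; R_n = 54 × 0.994 × 3 × 1 = 161 kips → 0.75 × 161 = 121 kips.
Bearing: edge l_c = 2, r_n = 78 kips; interior l_c = 2.25, r_n = 87.75 kips; R_n = 78 + 2·87.75 = 253.5 kips → 190 kips.
Block shear: A_gv = 4.812, A_nv = 3.172, A_nt = 0.8594 in²; R_n = min(0.6F_uA_nv, 0.6F_yA_gv) + U_bs·F_u·A_nt = 179.6 kips → 135 kips.
Bolt shear governs: 121 kips.

121 kips (bolt shear governs)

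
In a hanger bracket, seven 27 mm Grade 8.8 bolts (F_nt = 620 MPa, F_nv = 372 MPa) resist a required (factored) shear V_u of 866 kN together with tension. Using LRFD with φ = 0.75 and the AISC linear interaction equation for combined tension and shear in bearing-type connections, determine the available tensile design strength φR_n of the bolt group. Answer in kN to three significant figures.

A_b = π·27²/4 = 572.6 mm²; f_rv = 866 × 1000 / (7 × 572.6) = 216.1 MPa.
F'_nt = 1.3 F_nt − (F_nt / φF_nv) f_rv = 1.3·620 − (620/(0.75·372))·216.1 = 325.8 MPa, capped at F_nt → F'_nt = 325.8 MPa.
R_n = F'_nt · A_b · n = 325.8 × 572.6 × 7 / 1000 = 1306 kN.
Design strength φR_n = 0.75 × 1306 = 979 kN.

979 kN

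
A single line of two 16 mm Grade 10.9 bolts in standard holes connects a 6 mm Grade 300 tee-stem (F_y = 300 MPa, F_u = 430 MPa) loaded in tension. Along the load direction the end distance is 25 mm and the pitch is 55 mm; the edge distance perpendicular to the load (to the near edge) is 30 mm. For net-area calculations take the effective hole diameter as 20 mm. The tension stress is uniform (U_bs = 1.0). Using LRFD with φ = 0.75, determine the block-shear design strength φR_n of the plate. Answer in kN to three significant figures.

96.8 kN

Shear plane L_v = 25 + 1·55 = 80 mm; A_gv = 80 × 6 = 480 mm².
A_nv = (80 − 1.5·20) × 6 = 300 mm².
A_nt = (30 − 0.5·20) × 6 = 120 mm².
0.6 F_u A_nv = 77.4 kN; 0.6 F_y A_gv = 86.4 kN → shear rupture governs the shear term.
R_n = 77.4 + 1.0 × 430 × 120 / 1000 = 129 kN.
Design strength φR_n = 0.75 × 129 = 96.8 kN.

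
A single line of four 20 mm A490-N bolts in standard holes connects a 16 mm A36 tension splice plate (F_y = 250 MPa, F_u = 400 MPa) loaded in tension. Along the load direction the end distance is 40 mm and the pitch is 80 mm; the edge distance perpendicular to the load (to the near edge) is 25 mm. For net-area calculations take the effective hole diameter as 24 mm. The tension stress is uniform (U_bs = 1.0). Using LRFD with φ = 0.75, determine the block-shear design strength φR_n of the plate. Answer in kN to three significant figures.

Shear plane L_v = 40 + 3·80 = 280 mm; A_gv = 280 × 16 = 4480 mm².
A_nv = (280 − 3.5·24) × 16 = 3136 mm².
A_nt = (25 − 0.5·24) × 16 = 208 mm².
0.6 F_u A_nv = 752.6 kN; 0.6 F_y A_gv = 672 kN → shear yielding governs the shear term.
R_n = 672 + 1.0 × 400 × 208 / 1000 = 755.2 kN.
Design strength φR_n = 0.75 × 755.2 = 566 kN.

566 kN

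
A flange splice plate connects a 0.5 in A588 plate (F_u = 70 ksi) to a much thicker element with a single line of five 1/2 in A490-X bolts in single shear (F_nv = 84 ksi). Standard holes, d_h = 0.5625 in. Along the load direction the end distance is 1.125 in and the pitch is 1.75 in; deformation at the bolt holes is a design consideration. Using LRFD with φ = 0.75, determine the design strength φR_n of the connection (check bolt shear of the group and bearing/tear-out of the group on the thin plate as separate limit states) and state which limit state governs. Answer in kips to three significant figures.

61.9 kips (bolt shear governs)

Bolt shear: A_b = π·0.5²/4 = 0.1963 in²; R_n = 84 × 0.1963 × 5 × 1 = 82.47 kips → 0.75 × 82.47 = 61.9 kips.
Bearing (1.2 l_c t F_u ≤ 2.4 d t F_u): upper limit = 2.4·0.5·0.5·70 = 42 kips.
  Edge l_c = 1.125 − 0.5625/2 = 0.8438 → r_n = 35.44 kips; interior l_c = 1.75 − 0.5625 = 1.188 → r_n = 42 kips.
  R_n,bearing = 1·35.44 + 4·42 = 203.4 kips → 0.75 × 203.4 = 153 kips.
Bolt shear governs: 61.9 kips.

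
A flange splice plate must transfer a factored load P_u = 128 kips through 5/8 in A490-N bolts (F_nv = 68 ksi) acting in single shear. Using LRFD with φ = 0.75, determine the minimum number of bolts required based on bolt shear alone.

9 bolts

A_b = π·0.625²/4 = 0.3068 in².
Per-bolt design strength φR_n = 0.75 × 68 × 0.3068 × 1 = 15.65 kips.
n ≥ 128 / 15.65 = 8.181 → use 9 bolts.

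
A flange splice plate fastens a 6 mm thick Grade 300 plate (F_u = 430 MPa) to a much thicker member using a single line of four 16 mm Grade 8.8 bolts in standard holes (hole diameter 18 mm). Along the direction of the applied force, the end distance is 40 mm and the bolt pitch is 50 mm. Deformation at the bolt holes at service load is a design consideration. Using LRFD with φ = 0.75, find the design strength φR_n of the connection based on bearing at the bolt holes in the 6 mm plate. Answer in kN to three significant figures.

Per bolt r_n = 1.2 l_c t F_u ≤ 2.4 d t F_u; upper limit = 2.4 × 16 × 6 × 430 / 1000 = 99.07 kN.
Edge bolt: l_c = 40 − 18/2 = 31 mm → 1.2 × 31 × 6 × 430 / 1000 = 95.98 → r_n = 95.98 kN.
Interior bolts: l_c = 50 − 18 = 32 mm → 1.2 × 32 × 6 × 430 / 1000 = 99.07 → r_n = 99.07 kN.
R_n = 1 × 95.98 + 3 × 99.07 = 393.2 kN.
Design strength φR_n = 0.75 × 393.2 = 295 kN.

295 kN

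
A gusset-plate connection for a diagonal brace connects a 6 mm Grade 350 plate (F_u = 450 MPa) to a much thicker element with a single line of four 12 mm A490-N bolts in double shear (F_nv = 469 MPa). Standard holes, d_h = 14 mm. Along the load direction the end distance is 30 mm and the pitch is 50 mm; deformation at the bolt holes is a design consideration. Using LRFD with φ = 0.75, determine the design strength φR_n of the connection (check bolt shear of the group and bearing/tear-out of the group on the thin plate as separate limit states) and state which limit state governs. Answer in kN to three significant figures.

231 kN (bearing governs)

Bolt shear: A_b = π·12²/4 = 113.1 mm²; R_n = 469 × 113.1 × 4 × 2 / 1000 = 424.3 kN → 0.75 × 424.3 = 318 kN.
Bearing (1.2 l_c t F_u ≤ 2.4 d t F_u): upper limit = 2.4·12·6·450 / 1000 = 77.76 kN.
  Edge l_c = 30 − 14/2 = 23 → r_n = 74.52 kN; interior l_c = 50 − 14 = 36 → r_n = 77.76 kN.
  R_n,bearing = 1·74.52 + 3·77.76 = 307.8 kN → 0.75 × 307.8 = 231 kN.
Bearing governs: 231 kN.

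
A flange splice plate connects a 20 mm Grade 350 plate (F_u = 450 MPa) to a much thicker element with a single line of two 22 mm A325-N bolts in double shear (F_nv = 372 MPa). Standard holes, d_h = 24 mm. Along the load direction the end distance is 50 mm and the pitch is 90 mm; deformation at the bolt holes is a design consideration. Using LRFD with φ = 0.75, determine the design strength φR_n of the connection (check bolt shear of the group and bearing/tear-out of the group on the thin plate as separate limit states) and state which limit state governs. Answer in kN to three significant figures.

424 kN (bolt shear governs)

Bolt shear: A_b = π·22²/4 = 380.1 mm²; R_n = 372 × 380.1 × 2 × 2 / 1000 = 565.6 kN → 0.75 × 565.6 = 424 kN.
Bearing (1.2 l_c t F_u ≤ 2.4 d t F_u): upper limit = 2.4·22·20·450 / 1000 = 475.2 kN.
  Edge l_c = 50 − 24/2 = 38 → r_n = 410.4 kN; interior l_c = 90 − 24 = 66 → r_n = 475.2 kN.
  R_n,bearing = 1·410.4 + 1·475.2 = 885.6 kN → 0.75 × 885.6 = 664 kN.
Bolt shear governs: 424 kN.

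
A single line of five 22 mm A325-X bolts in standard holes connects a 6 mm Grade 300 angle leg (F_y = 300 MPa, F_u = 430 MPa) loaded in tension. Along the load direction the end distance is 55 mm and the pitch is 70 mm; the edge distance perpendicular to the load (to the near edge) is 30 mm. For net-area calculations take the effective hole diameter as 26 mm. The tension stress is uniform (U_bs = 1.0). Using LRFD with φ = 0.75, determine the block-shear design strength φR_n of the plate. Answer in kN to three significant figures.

Shear plane L_v = 55 + 4·70 = 335 mm; A_gv = 335 × 6 = 2010 mm².
A_nv = (335 − 4.5·26) × 6 = 1308 mm².
A_nt = (30 − 0.5·26) × 6 = 102 mm².
0.6 F_u A_nv = 337.5 kN; 0.6 F_y A_gv = 361.8 kN → shear rupture governs the shear term.
R_n = 337.5 + 1.0 × 430 × 102 / 1000 = 381.3 kN.
Design strength φR_n = 0.75 × 381.3 = 286 kN.

286 kN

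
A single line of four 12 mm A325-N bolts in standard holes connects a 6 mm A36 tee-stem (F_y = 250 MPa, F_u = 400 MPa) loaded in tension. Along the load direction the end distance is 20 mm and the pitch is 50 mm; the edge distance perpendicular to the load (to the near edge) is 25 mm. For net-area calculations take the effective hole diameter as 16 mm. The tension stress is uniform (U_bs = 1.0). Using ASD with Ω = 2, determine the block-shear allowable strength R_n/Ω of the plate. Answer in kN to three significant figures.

96.9 kN

Shear plane L_v = 20 + 3·50 = 170 mm; A_gv = 170 × 6 = 1020 mm².
A_nv = (170 − 3.5·16) × 6 = 684 mm².
A_nt = (25 − 0.5·16) × 6 = 102 mm².
0.6 F_u A_nv = 164.2 kN; 0.6 F_y A_gv = 153 kN → shear yielding governs the shear term.
R_n = 153 + 1.0 × 400 × 102 / 1000 = 193.8 kN.
Allowable strength R_n/Ω = 193.8 / 2 = 96.9 kN.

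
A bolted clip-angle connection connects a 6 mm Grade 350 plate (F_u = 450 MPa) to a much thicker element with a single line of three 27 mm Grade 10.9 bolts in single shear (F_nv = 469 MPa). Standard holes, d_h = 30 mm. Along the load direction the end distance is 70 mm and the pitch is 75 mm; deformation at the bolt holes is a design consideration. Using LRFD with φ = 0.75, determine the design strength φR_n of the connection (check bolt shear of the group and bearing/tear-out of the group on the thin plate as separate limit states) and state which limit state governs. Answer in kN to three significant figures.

350 kN (bearing governs)

Bolt shear: A_b = π·27²/4 = 572.6 mm²; R_n = 469 × 572.6 × 3 × 1 / 1000 = 805.6 kN → 0.75 × 805.6 = 604 kN.
Bearing (1.2 l_c t F_u ≤ 2.4 d t F_u): upper limit = 2.4·27·6·450 / 1000 = 175 kN.
  Edge l_c = 70 − 30/2 = 55 → r_n = 175 kN; interior l_c = 75 − 30 = 45 → r_n = 145.8 kN.
  R_n,bearing = 1·175 + 2·145.8 = 466.6 kN → 0.75 × 466.6 = 350 kN.
Bearing governs: 350 kN.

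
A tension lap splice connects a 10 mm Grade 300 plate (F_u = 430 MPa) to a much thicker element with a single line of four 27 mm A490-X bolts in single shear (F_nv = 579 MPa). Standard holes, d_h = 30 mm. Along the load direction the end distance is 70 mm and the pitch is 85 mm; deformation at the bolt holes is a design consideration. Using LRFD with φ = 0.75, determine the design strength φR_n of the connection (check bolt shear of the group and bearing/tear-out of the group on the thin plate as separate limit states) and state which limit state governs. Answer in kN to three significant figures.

836 kN (bearing governs)

Bolt shear: A_b = π·27²/4 = 572.6 mm²; R_n = 579 × 572.6 × 4 × 1 / 1000 = 1326 kN → 0.75 × 1326 = 995 kN.
Bearing (1.2 l_c t F_u ≤ 2.4 d t F_u): upper limit = 2.4·27·10·430 / 1000 = 278.6 kN.
  Edge l_c = 70 − 30/2 = 55 → r_n = 278.6 kN; interior l_c = 85 − 30 = 55 → r_n = 278.6 kN.
  R_n,bearing = 1·278.6 + 3·278.6 = 1115 kN → 0.75 × 1115 = 836 kN.
Bearing governs: 836 kN.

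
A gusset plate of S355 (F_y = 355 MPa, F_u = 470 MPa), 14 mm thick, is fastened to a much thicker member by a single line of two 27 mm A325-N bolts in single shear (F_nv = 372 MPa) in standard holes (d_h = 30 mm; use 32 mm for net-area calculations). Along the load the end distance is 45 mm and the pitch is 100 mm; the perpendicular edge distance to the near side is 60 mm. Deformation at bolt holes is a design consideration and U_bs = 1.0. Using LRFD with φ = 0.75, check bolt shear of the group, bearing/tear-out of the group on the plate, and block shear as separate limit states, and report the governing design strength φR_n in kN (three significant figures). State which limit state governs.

Bolt shear: A_b = π·27²/4 = 572.6 mm²; R_n = 372 × 572.6 × 2 × 1 / 1000 = 426 kN → 0.75 × 426 = 319 kN.
Bearing: edge l_c = 30, r_n = 236.9 kN; interior l_c = 70, r_n = 426.4 kN; R_n = 236.9 + 1·426.4 = 663.3 kN → 497 kN.
Block shear: A_gv = 2030, A_nv = 1358, A_nt = 616 mm²; R_n = min(0.6F_uA_nv, 0.6F_yA_gv) + U_bs·F_u·A_nt = 672.5 kN → 504 kN.
Bolt shear governs: 319 kN.

319 kN (bolt shear governs)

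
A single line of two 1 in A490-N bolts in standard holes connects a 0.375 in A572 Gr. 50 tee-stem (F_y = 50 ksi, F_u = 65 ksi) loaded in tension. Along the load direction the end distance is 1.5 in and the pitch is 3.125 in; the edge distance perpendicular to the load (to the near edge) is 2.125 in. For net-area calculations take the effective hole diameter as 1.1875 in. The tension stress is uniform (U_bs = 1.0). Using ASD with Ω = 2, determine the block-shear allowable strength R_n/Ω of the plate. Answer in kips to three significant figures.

Shear plane L_v = 1.5 + 1·3.125 = 4.625 in; A_gv = 4.625 × 0.375 = 1.734 in².
A_nv = (4.625 − 1.5·1.1875) × 0.375 = 1.066 in².
A_nt = (2.125 − 0.5·1.1875) × 0.375 = 0.5742 in².
0.6 F_u A_nv = 41.59 kips; 0.6 F_y A_gv = 52.03 kips → shear rupture governs the shear term.
R_n = 41.59 + 1.0 × 65 × 0.5742 = 78.91 kips.
Allowable strength R_n/Ω = 78.91 / 2 = 39.5 kips.

39.5 kips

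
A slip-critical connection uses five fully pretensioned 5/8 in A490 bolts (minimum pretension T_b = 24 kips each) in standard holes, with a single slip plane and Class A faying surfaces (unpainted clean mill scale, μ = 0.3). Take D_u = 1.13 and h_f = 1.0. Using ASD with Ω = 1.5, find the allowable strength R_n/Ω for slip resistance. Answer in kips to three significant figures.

R_n = μ · D_u · h_f · T_b · n_s · n_b = 0.3 × 1.13 × 1.0 × 24 × 1 × 5 = 40.68 kips.
Allowable strength R_n/Ω = 40.68 / 1.5 = 27.1 kips.

27.1 kips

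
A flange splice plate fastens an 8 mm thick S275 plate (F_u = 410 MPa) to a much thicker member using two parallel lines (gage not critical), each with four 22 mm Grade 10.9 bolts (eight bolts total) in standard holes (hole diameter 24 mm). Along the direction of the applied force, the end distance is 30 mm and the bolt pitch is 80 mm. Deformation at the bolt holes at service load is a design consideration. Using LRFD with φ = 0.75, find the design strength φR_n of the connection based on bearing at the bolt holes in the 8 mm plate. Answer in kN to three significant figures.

886 kN

Per bolt r_n = 1.2 l_c t F_u ≤ 2.4 d t F_u; upper limit = 2.4 × 22 × 8 × 410 / 1000 = 173.2 kN.
Edge bolt: l_c = 30 − 24/2 = 18 mm → 1.2 × 18 × 8 × 410 / 1000 = 70.85 → r_n = 70.85 kN.
Interior bolts: l_c = 80 − 24 = 56 mm → 1.2 × 56 × 8 × 410 / 1000 = 220.4 → r_n = 173.2 kN.
R_n = 2 × 70.85 + 6 × 173.2 = 1181 kN.
Design strength φR_n = 0.75 × 1181 = 886 kN.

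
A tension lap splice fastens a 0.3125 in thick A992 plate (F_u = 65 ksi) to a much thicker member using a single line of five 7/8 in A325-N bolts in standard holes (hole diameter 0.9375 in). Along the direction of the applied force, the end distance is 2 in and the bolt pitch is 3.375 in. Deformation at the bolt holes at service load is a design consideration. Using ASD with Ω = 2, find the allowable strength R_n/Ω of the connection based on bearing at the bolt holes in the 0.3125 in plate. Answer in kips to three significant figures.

104 kips

Per bolt r_n = 1.2 l_c t F_u ≤ 2.4 d t F_u; upper limit = 2.4 × 0.875 × 0.3125 × 65 = 42.66 kips.
Edge bolt: l_c = 2 − 0.9375/2 = 1.531 in → 1.2 × 1.531 × 0.3125 × 65 = 37.32 → r_n = 37.32 kips.
Interior bolts: l_c = 3.375 − 0.9375 = 2.438 in → 1.2 × 2.438 × 0.3125 × 65 = 59.41 → r_n = 42.66 kips.
R_n = 1 × 37.32 + 4 × 42.66 = 207.9 kips.
Allowable strength R_n/Ω = 207.9 / 2 = 104 kips.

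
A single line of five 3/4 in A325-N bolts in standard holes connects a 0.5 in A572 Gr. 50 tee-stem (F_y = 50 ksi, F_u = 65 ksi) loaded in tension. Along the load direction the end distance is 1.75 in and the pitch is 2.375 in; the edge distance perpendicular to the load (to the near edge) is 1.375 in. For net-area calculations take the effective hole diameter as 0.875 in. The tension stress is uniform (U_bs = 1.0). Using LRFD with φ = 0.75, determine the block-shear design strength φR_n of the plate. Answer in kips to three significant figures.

Shear plane L_v = 1.75 + 4·2.375 = 11.25 in; A_gv = 11.25 × 0.5 = 5.625 in².
A_nv = (11.25 − 4.5·0.875) × 0.5 = 3.656 in².
A_nt = (1.375 − 0.5·0.875) × 0.5 = 0.4688 in².
0.6 F_u A_nv = 142.6 kips; 0.6 F_y A_gv = 168.8 kips → shear rupture governs the shear term.
R_n = 142.6 + 1.0 × 65 × 0.4688 = 173.1 kips.
Design strength φR_n = 0.75 × 173.1 = 130 kips.

130 kips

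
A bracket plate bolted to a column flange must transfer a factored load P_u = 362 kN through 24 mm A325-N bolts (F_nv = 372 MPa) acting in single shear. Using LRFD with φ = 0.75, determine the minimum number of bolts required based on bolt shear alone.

A_b = π·24²/4 = 452.4 mm².
Per-bolt design strength φR_n = 0.75 × 372 × 452.4 × 1 / 1000 = 126.2 kN.
n ≥ 362 / 126.2 = 2.868 → use 3 bolts.

3 bolts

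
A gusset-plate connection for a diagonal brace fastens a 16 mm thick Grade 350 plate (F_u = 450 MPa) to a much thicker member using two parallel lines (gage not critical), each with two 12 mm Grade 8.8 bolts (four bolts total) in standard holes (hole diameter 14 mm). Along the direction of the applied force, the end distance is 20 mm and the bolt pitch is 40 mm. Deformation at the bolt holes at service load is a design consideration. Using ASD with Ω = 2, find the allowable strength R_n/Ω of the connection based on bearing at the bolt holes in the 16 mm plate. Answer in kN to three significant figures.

320 kN

Per bolt r_n = 1.2 l_c t F_u ≤ 2.4 d t F_u; upper limit = 2.4 × 12 × 16 × 450 / 1000 = 207.4 kN.
Edge bolt: l_c = 20 − 14/2 = 13 mm → 1.2 × 13 × 16 × 450 / 1000 = 112.3 → r_n = 112.3 kN.
Interior bolts: l_c = 40 − 14 = 26 mm → 1.2 × 26 × 16 × 450 / 1000 = 224.6 → r_n = 207.4 kN.
R_n = 2 × 112.3 + 2 × 207.4 = 639.4 kN.
Allowable strength R_n/Ω = 639.4 / 2 = 320 kN.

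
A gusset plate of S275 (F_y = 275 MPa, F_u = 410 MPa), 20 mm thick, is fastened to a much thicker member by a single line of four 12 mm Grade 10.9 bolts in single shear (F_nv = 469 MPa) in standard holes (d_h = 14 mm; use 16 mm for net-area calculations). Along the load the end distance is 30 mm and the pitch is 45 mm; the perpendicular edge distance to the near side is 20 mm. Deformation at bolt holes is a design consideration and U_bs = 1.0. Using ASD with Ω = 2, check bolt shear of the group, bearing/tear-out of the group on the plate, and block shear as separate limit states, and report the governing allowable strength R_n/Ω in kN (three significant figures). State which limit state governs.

106 kN (bolt shear governs)

Bolt shear: A_b = π·12²/4 = 113.1 mm²; R_n = 469 × 113.1 × 4 × 1 / 1000 = 212.2 kN → 212.2 / 2 = 106 kN.
Bearing: edge l_c = 23, r_n = 226.3 kN; interior l_c = 31, r_n = 236.2 kN; R_n = 226.3 + 3·236.2 = 934.8 kN → 467 kN.
Block shear: A_gv = 3300, A_nv = 2180, A_nt = 240 mm²; R_n = min(0.6F_uA_nv, 0.6F_yA_gv) + U_bs·F_u·A_nt = 634.7 kN → 317 kN.
Bolt shear governs: 106 kN.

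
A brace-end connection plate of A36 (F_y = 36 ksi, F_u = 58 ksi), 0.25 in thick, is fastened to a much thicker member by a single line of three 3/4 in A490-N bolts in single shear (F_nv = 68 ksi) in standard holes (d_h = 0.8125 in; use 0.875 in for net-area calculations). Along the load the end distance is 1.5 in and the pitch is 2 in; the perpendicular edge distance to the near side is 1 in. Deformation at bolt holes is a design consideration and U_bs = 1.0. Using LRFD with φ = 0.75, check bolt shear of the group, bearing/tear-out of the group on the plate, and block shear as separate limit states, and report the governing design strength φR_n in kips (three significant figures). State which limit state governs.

Bolt shear: A_b = π·0.75²/4 = 0.4418 in²; R_n = 68 × 0.4418 × 3 × 1 = 90.12 kips → 0.75 × 90.12 = 67.6 kips.
Bearing: edge l_c = 1.094, r_n = 19.03 kips; interior l_c = 1.188, r_n = 20.66 kips; R_n = 19.03 + 2·20.66 = 60.36 kips → 45.3 kips.
Block shear: A_gv = 1.375, A_nv = 0.8281, A_nt = 0.1406 in²; R_n = min(0.6F_uA_nv, 0.6F_yA_gv) + U_bs·F_u·A_nt = 36.97 kips → 27.7 kips.
Block shear governs: 27.7 kips.

27.7 kips (block shear governs)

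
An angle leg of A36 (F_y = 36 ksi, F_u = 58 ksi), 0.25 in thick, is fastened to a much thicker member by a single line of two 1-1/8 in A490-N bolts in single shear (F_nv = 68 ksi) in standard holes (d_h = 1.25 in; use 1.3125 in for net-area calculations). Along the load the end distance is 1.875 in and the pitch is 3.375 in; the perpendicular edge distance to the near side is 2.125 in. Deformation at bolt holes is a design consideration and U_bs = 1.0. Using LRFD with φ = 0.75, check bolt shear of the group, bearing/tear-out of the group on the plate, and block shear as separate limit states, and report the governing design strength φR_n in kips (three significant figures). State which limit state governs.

37.2 kips (block shear governs)

Bolt shear: A_b = π·1.125²/4 = 0.994 in²; R_n = 68 × 0.994 × 2 × 1 = 135.2 kips → 0.75 × 135.2 = 101 kips.
Bearing: edge l_c = 1.25, r_n = 21.75 kips; interior l_c = 2.125, r_n = 36.97 kips; R_n = 21.75 + 1·36.97 = 58.72 kips → 44 kips.
Block shear: A_gv = 1.312, A_nv = 0.8203, A_nt = 0.3672 in²; R_n = min(0.6F_uA_nv, 0.6F_yA_gv) + U_bs·F_u·A_nt = 49.65 kips → 37.2 kips.
Block shear governs: 37.2 kips.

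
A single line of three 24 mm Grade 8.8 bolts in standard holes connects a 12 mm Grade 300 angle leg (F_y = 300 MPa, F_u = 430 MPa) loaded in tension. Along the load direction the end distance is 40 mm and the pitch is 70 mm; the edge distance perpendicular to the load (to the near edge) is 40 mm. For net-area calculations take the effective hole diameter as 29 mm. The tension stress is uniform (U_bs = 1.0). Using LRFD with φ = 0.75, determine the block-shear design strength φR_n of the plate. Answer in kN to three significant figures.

Shear plane L_v = 40 + 2·70 = 180 mm; A_gv = 180 × 12 = 2160 mm².
A_nv = (180 − 2.5·29) × 12 = 1290 mm².
A_nt = (40 − 0.5·29) × 12 = 306 mm².
0.6 F_u A_nv = 332.8 kN; 0.6 F_y A_gv = 388.8 kN → shear rupture governs the shear term.
R_n = 332.8 + 1.0 × 430 × 306 / 1000 = 464.4 kN.
Design strength φR_n = 0.75 × 464.4 = 348 kN.

348 kN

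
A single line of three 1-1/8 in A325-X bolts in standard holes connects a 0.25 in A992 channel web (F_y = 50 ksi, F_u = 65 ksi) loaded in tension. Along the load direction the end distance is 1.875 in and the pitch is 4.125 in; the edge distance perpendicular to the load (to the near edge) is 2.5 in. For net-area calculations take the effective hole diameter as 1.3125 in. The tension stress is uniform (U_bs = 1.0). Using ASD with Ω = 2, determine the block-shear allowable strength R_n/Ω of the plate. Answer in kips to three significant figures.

48.3 kips

Shear plane L_v = 1.875 + 2·4.125 = 10.12 in; A_gv = 10.12 × 0.25 = 2.531 in².
A_nv = (10.12 − 2.5·1.3125) × 0.25 = 1.711 in².
A_nt = (2.5 − 0.5·1.3125) × 0.25 = 0.4609 in².
0.6 F_u A_nv = 66.73 kips; 0.6 F_y A_gv = 75.94 kips → shear rupture governs the shear term.
R_n = 66.73 + 1.0 × 65 × 0.4609 = 96.69 kips.
Allowable strength R_n/Ω = 96.69 / 2 = 48.3 kips.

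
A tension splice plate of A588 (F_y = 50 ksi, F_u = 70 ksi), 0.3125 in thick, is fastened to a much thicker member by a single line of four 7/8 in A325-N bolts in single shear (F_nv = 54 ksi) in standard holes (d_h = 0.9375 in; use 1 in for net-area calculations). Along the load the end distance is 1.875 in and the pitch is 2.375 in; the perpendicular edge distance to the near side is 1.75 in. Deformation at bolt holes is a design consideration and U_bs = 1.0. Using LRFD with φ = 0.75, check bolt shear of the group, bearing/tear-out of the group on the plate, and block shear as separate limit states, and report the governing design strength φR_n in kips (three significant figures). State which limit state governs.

Bolt shear: A_b = π·0.875²/4 = 0.6013 in²; R_n = 54 × 0.6013 × 4 × 1 = 129.9 kips → 0.75 × 129.9 = 97.4 kips.
Bearing: edge l_c = 1.406, r_n = 36.91 kips; interior l_c = 1.438, r_n = 37.73 kips; R_n = 36.91 + 3·37.73 = 150.1 kips → 113 kips.
Block shear: A_gv = 2.812, A_nv = 1.719, A_nt = 0.3906 in²; R_n = min(0.6F_uA_nv, 0.6F_yA_gv) + U_bs·F_u·A_nt = 99.53 kips → 74.6 kips.
Block shear governs: 74.6 kips.

74.6 kips (block shear governs)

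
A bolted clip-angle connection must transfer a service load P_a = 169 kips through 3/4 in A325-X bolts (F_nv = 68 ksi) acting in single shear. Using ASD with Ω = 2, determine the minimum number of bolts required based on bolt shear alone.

12 bolts

A_b = π·0.75²/4 = 0.4418 in².
Per-bolt allowable strength R_n/Ω = 68 × 0.4418 × 1 / 2 = 15.02 kips.
n ≥ 169 / 15.02 = 11.25 → use 12 bolts.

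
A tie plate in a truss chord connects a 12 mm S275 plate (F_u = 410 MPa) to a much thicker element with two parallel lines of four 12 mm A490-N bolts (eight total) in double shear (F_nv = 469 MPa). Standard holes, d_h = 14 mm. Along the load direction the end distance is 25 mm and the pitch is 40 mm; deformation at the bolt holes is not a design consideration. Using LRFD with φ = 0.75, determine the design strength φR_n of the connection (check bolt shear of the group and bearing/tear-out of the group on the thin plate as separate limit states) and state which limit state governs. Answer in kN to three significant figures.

637 kN (bolt shear governs)

Bolt shear: A_b = π·12²/4 = 113.1 mm²; R_n = 469 × 113.1 × 8 × 2 / 1000 = 848.7 kN → 0.75 × 848.7 = 637 kN.
Bearing (1.5 l_c t F_u ≤ 3.0 d t F_u): upper limit = 3.0·12·12·410 / 1000 = 177.1 kN.
  Edge l_c = 25 − 14/2 = 18 → r_n = 132.8 kN; interior l_c = 40 − 14 = 26 → r_n = 177.1 kN.
  R_n,bearing = 2·132.8 + 6·177.1 = 1328 kN → 0.75 × 1328 = 996 kN.
Bolt shear governs: 637 kN.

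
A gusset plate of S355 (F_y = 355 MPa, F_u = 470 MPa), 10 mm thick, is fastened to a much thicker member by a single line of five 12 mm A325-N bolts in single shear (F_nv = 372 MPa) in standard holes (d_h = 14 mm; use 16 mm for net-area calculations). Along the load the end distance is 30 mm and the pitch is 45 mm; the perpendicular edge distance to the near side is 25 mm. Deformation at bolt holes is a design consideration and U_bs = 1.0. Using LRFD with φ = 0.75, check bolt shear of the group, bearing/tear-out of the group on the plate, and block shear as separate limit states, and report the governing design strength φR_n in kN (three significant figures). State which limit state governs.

158 kN (bolt shear governs)

Bolt shear: A_b = π·12²/4 = 113.1 mm²; R_n = 372 × 113.1 × 5 × 1 / 1000 = 210.4 kN → 0.75 × 210.4 = 158 kN.
Bearing: edge l_c = 23, r_n = 129.7 kN; interior l_c = 31, r_n = 135.4 kN; R_n = 129.7 + 4·135.4 = 671.2 kN → 503 kN.
Block shear: A_gv = 2100, A_nv = 1380, A_nt = 170 mm²; R_n = min(0.6F_uA_nv, 0.6F_yA_gv) + U_bs·F_u·A_nt = 469.1 kN → 352 kN.
Bolt shear governs: 158 kN.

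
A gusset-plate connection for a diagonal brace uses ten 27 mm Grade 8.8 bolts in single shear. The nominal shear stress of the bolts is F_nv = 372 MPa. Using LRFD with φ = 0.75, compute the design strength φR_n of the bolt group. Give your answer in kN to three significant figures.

1600 kN

A_b = π × 27² / 4 = 572.6 mm².
R_n = F_nv · A_b · n · n_s = 372 × 572.6 × 10 × 1 / 1000 = 2130 kN.
Design strength φR_n = 0.75 × 2130 = 1600 kN.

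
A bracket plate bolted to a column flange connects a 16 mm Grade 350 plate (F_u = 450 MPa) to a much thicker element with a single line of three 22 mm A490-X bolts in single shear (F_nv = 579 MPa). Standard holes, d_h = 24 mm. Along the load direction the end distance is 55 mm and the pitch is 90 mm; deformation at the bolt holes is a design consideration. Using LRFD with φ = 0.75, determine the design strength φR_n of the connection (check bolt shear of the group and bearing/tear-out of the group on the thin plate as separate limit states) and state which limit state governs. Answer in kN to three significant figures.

Bolt shear: A_b = π·22²/4 = 380.1 mm²; R_n = 579 × 380.1 × 3 × 1 / 1000 = 660.3 kN → 0.75 × 660.3 = 495 kN.
Bearing (1.2 l_c t F_u ≤ 2.4 d t F_u): upper limit = 2.4·22·16·450 / 1000 = 380.2 kN.
  Edge l_c = 55 − 24/2 = 43 → r_n = 371.5 kN; interior l_c = 90 − 24 = 66 → r_n = 380.2 kN.
  R_n,bearing = 1·371.5 + 2·380.2 = 1132 kN → 0.75 × 1132 = 849 kN.
Bolt shear governs: 495 kN.

495 kN (bolt shear governs)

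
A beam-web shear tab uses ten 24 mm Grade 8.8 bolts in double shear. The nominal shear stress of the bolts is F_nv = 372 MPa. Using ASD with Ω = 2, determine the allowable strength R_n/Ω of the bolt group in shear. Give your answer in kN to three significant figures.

A_b = π × 24² / 4 = 452.4 mm².
R_n = F_nv · A_b · n · n_s = 372 × 452.4 × 10 × 2 / 1000 = 3366 kN.
Allowable strength R_n/Ω = 3366 / 2 = 1680 kN.

1680 kN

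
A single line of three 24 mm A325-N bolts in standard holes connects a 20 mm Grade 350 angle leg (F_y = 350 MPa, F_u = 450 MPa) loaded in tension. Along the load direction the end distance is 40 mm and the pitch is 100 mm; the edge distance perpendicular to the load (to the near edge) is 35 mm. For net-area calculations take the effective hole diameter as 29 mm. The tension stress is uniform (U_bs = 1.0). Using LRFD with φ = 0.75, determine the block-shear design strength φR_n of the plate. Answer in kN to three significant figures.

Shear plane L_v = 40 + 2·100 = 240 mm; A_gv = 240 × 20 = 4800 mm².
A_nv = (240 − 2.5·29) × 20 = 3350 mm².
A_nt = (35 − 0.5·29) × 20 = 410 mm².
0.6 F_u A_nv = 904.5 kN; 0.6 F_y A_gv = 1008 kN → shear rupture governs the shear term.
R_n = 904.5 + 1.0 × 450 × 410 / 1000 = 1089 kN.
Design strength φR_n = 0.75 × 1089 = 817 kN.

817 kN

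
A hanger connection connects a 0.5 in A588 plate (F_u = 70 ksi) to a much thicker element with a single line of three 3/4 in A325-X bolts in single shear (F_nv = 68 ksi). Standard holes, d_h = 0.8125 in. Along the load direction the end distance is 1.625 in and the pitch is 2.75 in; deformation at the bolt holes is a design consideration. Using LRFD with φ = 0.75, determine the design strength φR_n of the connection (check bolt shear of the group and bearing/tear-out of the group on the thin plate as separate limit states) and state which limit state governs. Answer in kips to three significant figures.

67.6 kips (bolt shear governs)

Bolt shear: A_b = π·0.75²/4 = 0.4418 in²; R_n = 68 × 0.4418 × 3 × 1 = 90.12 kips → 0.75 × 90.12 = 67.6 kips.
Bearing (1.2 l_c t F_u ≤ 2.4 d t F_u): upper limit = 2.4·0.75·0.5·70 = 63 kips.
  Edge l_c = 1.625 − 0.8125/2 = 1.219 → r_n = 51.19 kips; interior l_c = 2.75 − 0.8125 = 1.938 → r_n = 63 kips.
  R_n,bearing = 1·51.19 + 2·63 = 177.2 kips → 0.75 × 177.2 = 133 kips.
Bolt shear governs: 67.6 kips.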